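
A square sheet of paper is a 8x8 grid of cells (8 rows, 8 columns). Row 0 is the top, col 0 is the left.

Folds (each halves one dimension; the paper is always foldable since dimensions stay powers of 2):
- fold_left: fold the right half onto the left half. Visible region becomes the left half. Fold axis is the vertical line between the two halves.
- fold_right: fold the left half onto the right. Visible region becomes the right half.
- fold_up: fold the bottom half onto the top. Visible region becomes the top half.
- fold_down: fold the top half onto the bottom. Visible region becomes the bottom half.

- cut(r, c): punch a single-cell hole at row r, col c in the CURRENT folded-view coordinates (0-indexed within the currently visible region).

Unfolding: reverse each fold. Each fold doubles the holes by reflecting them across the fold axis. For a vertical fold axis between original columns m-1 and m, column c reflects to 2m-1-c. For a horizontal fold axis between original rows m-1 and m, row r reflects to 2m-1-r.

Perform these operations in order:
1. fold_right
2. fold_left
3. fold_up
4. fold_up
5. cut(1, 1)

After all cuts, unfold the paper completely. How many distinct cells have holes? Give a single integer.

Op 1 fold_right: fold axis v@4; visible region now rows[0,8) x cols[4,8) = 8x4
Op 2 fold_left: fold axis v@6; visible region now rows[0,8) x cols[4,6) = 8x2
Op 3 fold_up: fold axis h@4; visible region now rows[0,4) x cols[4,6) = 4x2
Op 4 fold_up: fold axis h@2; visible region now rows[0,2) x cols[4,6) = 2x2
Op 5 cut(1, 1): punch at orig (1,5); cuts so far [(1, 5)]; region rows[0,2) x cols[4,6) = 2x2
Unfold 1 (reflect across h@2): 2 holes -> [(1, 5), (2, 5)]
Unfold 2 (reflect across h@4): 4 holes -> [(1, 5), (2, 5), (5, 5), (6, 5)]
Unfold 3 (reflect across v@6): 8 holes -> [(1, 5), (1, 6), (2, 5), (2, 6), (5, 5), (5, 6), (6, 5), (6, 6)]
Unfold 4 (reflect across v@4): 16 holes -> [(1, 1), (1, 2), (1, 5), (1, 6), (2, 1), (2, 2), (2, 5), (2, 6), (5, 1), (5, 2), (5, 5), (5, 6), (6, 1), (6, 2), (6, 5), (6, 6)]

Answer: 16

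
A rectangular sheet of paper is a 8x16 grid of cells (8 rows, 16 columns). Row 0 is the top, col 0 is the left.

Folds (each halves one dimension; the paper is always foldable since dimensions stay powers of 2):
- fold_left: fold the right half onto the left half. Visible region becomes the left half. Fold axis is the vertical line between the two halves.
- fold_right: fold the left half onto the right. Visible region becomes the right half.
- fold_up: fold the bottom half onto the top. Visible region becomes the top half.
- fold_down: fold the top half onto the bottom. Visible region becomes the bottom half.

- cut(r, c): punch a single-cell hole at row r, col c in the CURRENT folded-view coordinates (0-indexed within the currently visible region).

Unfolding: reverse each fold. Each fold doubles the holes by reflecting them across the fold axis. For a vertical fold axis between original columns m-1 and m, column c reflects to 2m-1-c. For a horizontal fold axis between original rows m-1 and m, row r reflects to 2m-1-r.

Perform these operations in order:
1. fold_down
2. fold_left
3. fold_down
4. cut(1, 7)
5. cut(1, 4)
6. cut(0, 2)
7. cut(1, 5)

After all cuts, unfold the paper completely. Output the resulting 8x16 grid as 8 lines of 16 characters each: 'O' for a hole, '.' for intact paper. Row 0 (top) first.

Op 1 fold_down: fold axis h@4; visible region now rows[4,8) x cols[0,16) = 4x16
Op 2 fold_left: fold axis v@8; visible region now rows[4,8) x cols[0,8) = 4x8
Op 3 fold_down: fold axis h@6; visible region now rows[6,8) x cols[0,8) = 2x8
Op 4 cut(1, 7): punch at orig (7,7); cuts so far [(7, 7)]; region rows[6,8) x cols[0,8) = 2x8
Op 5 cut(1, 4): punch at orig (7,4); cuts so far [(7, 4), (7, 7)]; region rows[6,8) x cols[0,8) = 2x8
Op 6 cut(0, 2): punch at orig (6,2); cuts so far [(6, 2), (7, 4), (7, 7)]; region rows[6,8) x cols[0,8) = 2x8
Op 7 cut(1, 5): punch at orig (7,5); cuts so far [(6, 2), (7, 4), (7, 5), (7, 7)]; region rows[6,8) x cols[0,8) = 2x8
Unfold 1 (reflect across h@6): 8 holes -> [(4, 4), (4, 5), (4, 7), (5, 2), (6, 2), (7, 4), (7, 5), (7, 7)]
Unfold 2 (reflect across v@8): 16 holes -> [(4, 4), (4, 5), (4, 7), (4, 8), (4, 10), (4, 11), (5, 2), (5, 13), (6, 2), (6, 13), (7, 4), (7, 5), (7, 7), (7, 8), (7, 10), (7, 11)]
Unfold 3 (reflect across h@4): 32 holes -> [(0, 4), (0, 5), (0, 7), (0, 8), (0, 10), (0, 11), (1, 2), (1, 13), (2, 2), (2, 13), (3, 4), (3, 5), (3, 7), (3, 8), (3, 10), (3, 11), (4, 4), (4, 5), (4, 7), (4, 8), (4, 10), (4, 11), (5, 2), (5, 13), (6, 2), (6, 13), (7, 4), (7, 5), (7, 7), (7, 8), (7, 10), (7, 11)]

Answer: ....OO.OO.OO....
..O..........O..
..O..........O..
....OO.OO.OO....
....OO.OO.OO....
..O..........O..
..O..........O..
....OO.OO.OO....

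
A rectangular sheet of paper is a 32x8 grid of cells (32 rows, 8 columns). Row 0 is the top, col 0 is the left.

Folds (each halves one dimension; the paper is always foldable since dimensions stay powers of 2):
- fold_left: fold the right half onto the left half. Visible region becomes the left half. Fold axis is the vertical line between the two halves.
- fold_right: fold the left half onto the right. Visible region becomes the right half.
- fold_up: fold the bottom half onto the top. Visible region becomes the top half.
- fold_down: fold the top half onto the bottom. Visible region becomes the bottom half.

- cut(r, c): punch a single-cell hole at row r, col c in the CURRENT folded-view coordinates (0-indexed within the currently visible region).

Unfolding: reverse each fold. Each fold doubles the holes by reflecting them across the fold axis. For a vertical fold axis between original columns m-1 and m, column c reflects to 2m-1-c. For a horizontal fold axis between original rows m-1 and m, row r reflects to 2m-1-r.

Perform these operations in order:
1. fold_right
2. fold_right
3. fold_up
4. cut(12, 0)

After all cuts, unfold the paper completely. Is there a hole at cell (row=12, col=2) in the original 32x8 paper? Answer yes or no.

Op 1 fold_right: fold axis v@4; visible region now rows[0,32) x cols[4,8) = 32x4
Op 2 fold_right: fold axis v@6; visible region now rows[0,32) x cols[6,8) = 32x2
Op 3 fold_up: fold axis h@16; visible region now rows[0,16) x cols[6,8) = 16x2
Op 4 cut(12, 0): punch at orig (12,6); cuts so far [(12, 6)]; region rows[0,16) x cols[6,8) = 16x2
Unfold 1 (reflect across h@16): 2 holes -> [(12, 6), (19, 6)]
Unfold 2 (reflect across v@6): 4 holes -> [(12, 5), (12, 6), (19, 5), (19, 6)]
Unfold 3 (reflect across v@4): 8 holes -> [(12, 1), (12, 2), (12, 5), (12, 6), (19, 1), (19, 2), (19, 5), (19, 6)]
Holes: [(12, 1), (12, 2), (12, 5), (12, 6), (19, 1), (19, 2), (19, 5), (19, 6)]

Answer: yes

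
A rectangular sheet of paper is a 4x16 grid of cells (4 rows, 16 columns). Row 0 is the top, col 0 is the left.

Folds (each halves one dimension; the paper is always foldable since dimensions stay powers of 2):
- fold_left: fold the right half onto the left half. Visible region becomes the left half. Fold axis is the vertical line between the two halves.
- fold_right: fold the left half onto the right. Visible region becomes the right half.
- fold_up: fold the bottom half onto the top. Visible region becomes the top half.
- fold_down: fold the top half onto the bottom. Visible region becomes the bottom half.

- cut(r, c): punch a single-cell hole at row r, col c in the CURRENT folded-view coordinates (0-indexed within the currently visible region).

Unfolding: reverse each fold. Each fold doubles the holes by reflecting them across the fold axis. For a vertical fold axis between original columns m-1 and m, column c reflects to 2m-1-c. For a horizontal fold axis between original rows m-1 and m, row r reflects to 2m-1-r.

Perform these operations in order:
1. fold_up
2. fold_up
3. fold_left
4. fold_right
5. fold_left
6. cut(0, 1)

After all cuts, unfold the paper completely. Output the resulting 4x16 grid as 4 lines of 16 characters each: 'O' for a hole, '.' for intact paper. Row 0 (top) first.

Answer: .OO..OO..OO..OO.
.OO..OO..OO..OO.
.OO..OO..OO..OO.
.OO..OO..OO..OO.

Derivation:
Op 1 fold_up: fold axis h@2; visible region now rows[0,2) x cols[0,16) = 2x16
Op 2 fold_up: fold axis h@1; visible region now rows[0,1) x cols[0,16) = 1x16
Op 3 fold_left: fold axis v@8; visible region now rows[0,1) x cols[0,8) = 1x8
Op 4 fold_right: fold axis v@4; visible region now rows[0,1) x cols[4,8) = 1x4
Op 5 fold_left: fold axis v@6; visible region now rows[0,1) x cols[4,6) = 1x2
Op 6 cut(0, 1): punch at orig (0,5); cuts so far [(0, 5)]; region rows[0,1) x cols[4,6) = 1x2
Unfold 1 (reflect across v@6): 2 holes -> [(0, 5), (0, 6)]
Unfold 2 (reflect across v@4): 4 holes -> [(0, 1), (0, 2), (0, 5), (0, 6)]
Unfold 3 (reflect across v@8): 8 holes -> [(0, 1), (0, 2), (0, 5), (0, 6), (0, 9), (0, 10), (0, 13), (0, 14)]
Unfold 4 (reflect across h@1): 16 holes -> [(0, 1), (0, 2), (0, 5), (0, 6), (0, 9), (0, 10), (0, 13), (0, 14), (1, 1), (1, 2), (1, 5), (1, 6), (1, 9), (1, 10), (1, 13), (1, 14)]
Unfold 5 (reflect across h@2): 32 holes -> [(0, 1), (0, 2), (0, 5), (0, 6), (0, 9), (0, 10), (0, 13), (0, 14), (1, 1), (1, 2), (1, 5), (1, 6), (1, 9), (1, 10), (1, 13), (1, 14), (2, 1), (2, 2), (2, 5), (2, 6), (2, 9), (2, 10), (2, 13), (2, 14), (3, 1), (3, 2), (3, 5), (3, 6), (3, 9), (3, 10), (3, 13), (3, 14)]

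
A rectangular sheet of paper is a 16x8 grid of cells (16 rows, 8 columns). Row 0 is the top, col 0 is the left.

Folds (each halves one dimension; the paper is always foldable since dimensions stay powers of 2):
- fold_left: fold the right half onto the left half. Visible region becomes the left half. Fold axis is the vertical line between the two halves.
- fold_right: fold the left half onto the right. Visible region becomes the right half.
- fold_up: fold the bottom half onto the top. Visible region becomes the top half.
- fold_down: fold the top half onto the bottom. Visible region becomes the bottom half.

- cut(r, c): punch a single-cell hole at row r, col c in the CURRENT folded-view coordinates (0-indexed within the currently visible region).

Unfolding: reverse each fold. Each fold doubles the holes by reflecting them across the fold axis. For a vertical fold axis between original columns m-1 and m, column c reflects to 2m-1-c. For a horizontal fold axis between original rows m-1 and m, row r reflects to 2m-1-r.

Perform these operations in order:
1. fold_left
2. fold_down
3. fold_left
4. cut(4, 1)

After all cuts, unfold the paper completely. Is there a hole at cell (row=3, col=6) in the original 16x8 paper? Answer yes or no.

Op 1 fold_left: fold axis v@4; visible region now rows[0,16) x cols[0,4) = 16x4
Op 2 fold_down: fold axis h@8; visible region now rows[8,16) x cols[0,4) = 8x4
Op 3 fold_left: fold axis v@2; visible region now rows[8,16) x cols[0,2) = 8x2
Op 4 cut(4, 1): punch at orig (12,1); cuts so far [(12, 1)]; region rows[8,16) x cols[0,2) = 8x2
Unfold 1 (reflect across v@2): 2 holes -> [(12, 1), (12, 2)]
Unfold 2 (reflect across h@8): 4 holes -> [(3, 1), (3, 2), (12, 1), (12, 2)]
Unfold 3 (reflect across v@4): 8 holes -> [(3, 1), (3, 2), (3, 5), (3, 6), (12, 1), (12, 2), (12, 5), (12, 6)]
Holes: [(3, 1), (3, 2), (3, 5), (3, 6), (12, 1), (12, 2), (12, 5), (12, 6)]

Answer: yes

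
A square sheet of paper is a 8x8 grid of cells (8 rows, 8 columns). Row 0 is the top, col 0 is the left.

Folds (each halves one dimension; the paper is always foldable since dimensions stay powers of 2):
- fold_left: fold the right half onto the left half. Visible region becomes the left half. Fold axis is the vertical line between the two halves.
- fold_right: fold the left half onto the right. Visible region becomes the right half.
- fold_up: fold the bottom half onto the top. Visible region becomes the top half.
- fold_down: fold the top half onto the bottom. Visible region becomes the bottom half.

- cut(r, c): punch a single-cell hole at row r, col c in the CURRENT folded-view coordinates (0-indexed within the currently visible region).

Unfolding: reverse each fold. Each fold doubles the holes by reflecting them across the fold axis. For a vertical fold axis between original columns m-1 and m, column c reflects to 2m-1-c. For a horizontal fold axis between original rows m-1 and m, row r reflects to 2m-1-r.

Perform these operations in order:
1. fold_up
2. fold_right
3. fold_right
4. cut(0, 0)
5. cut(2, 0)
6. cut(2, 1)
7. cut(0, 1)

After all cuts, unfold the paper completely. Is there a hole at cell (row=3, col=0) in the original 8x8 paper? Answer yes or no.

Answer: no

Derivation:
Op 1 fold_up: fold axis h@4; visible region now rows[0,4) x cols[0,8) = 4x8
Op 2 fold_right: fold axis v@4; visible region now rows[0,4) x cols[4,8) = 4x4
Op 3 fold_right: fold axis v@6; visible region now rows[0,4) x cols[6,8) = 4x2
Op 4 cut(0, 0): punch at orig (0,6); cuts so far [(0, 6)]; region rows[0,4) x cols[6,8) = 4x2
Op 5 cut(2, 0): punch at orig (2,6); cuts so far [(0, 6), (2, 6)]; region rows[0,4) x cols[6,8) = 4x2
Op 6 cut(2, 1): punch at orig (2,7); cuts so far [(0, 6), (2, 6), (2, 7)]; region rows[0,4) x cols[6,8) = 4x2
Op 7 cut(0, 1): punch at orig (0,7); cuts so far [(0, 6), (0, 7), (2, 6), (2, 7)]; region rows[0,4) x cols[6,8) = 4x2
Unfold 1 (reflect across v@6): 8 holes -> [(0, 4), (0, 5), (0, 6), (0, 7), (2, 4), (2, 5), (2, 6), (2, 7)]
Unfold 2 (reflect across v@4): 16 holes -> [(0, 0), (0, 1), (0, 2), (0, 3), (0, 4), (0, 5), (0, 6), (0, 7), (2, 0), (2, 1), (2, 2), (2, 3), (2, 4), (2, 5), (2, 6), (2, 7)]
Unfold 3 (reflect across h@4): 32 holes -> [(0, 0), (0, 1), (0, 2), (0, 3), (0, 4), (0, 5), (0, 6), (0, 7), (2, 0), (2, 1), (2, 2), (2, 3), (2, 4), (2, 5), (2, 6), (2, 7), (5, 0), (5, 1), (5, 2), (5, 3), (5, 4), (5, 5), (5, 6), (5, 7), (7, 0), (7, 1), (7, 2), (7, 3), (7, 4), (7, 5), (7, 6), (7, 7)]
Holes: [(0, 0), (0, 1), (0, 2), (0, 3), (0, 4), (0, 5), (0, 6), (0, 7), (2, 0), (2, 1), (2, 2), (2, 3), (2, 4), (2, 5), (2, 6), (2, 7), (5, 0), (5, 1), (5, 2), (5, 3), (5, 4), (5, 5), (5, 6), (5, 7), (7, 0), (7, 1), (7, 2), (7, 3), (7, 4), (7, 5), (7, 6), (7, 7)]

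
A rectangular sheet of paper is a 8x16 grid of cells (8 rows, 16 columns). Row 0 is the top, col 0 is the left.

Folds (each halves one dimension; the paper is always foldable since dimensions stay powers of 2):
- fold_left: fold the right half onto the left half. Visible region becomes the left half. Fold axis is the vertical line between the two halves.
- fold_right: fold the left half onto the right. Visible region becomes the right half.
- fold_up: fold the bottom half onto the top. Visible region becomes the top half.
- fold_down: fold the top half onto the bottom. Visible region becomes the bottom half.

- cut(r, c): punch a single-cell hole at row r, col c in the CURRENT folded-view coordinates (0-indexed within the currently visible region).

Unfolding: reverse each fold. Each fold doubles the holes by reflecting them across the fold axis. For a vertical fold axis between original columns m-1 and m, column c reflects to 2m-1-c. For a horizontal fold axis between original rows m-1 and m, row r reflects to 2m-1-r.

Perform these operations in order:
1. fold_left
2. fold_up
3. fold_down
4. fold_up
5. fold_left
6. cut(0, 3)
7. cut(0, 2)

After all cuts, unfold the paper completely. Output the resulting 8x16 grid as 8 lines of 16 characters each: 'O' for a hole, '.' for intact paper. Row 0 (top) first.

Answer: ..OOOO....OOOO..
..OOOO....OOOO..
..OOOO....OOOO..
..OOOO....OOOO..
..OOOO....OOOO..
..OOOO....OOOO..
..OOOO....OOOO..
..OOOO....OOOO..

Derivation:
Op 1 fold_left: fold axis v@8; visible region now rows[0,8) x cols[0,8) = 8x8
Op 2 fold_up: fold axis h@4; visible region now rows[0,4) x cols[0,8) = 4x8
Op 3 fold_down: fold axis h@2; visible region now rows[2,4) x cols[0,8) = 2x8
Op 4 fold_up: fold axis h@3; visible region now rows[2,3) x cols[0,8) = 1x8
Op 5 fold_left: fold axis v@4; visible region now rows[2,3) x cols[0,4) = 1x4
Op 6 cut(0, 3): punch at orig (2,3); cuts so far [(2, 3)]; region rows[2,3) x cols[0,4) = 1x4
Op 7 cut(0, 2): punch at orig (2,2); cuts so far [(2, 2), (2, 3)]; region rows[2,3) x cols[0,4) = 1x4
Unfold 1 (reflect across v@4): 4 holes -> [(2, 2), (2, 3), (2, 4), (2, 5)]
Unfold 2 (reflect across h@3): 8 holes -> [(2, 2), (2, 3), (2, 4), (2, 5), (3, 2), (3, 3), (3, 4), (3, 5)]
Unfold 3 (reflect across h@2): 16 holes -> [(0, 2), (0, 3), (0, 4), (0, 5), (1, 2), (1, 3), (1, 4), (1, 5), (2, 2), (2, 3), (2, 4), (2, 5), (3, 2), (3, 3), (3, 4), (3, 5)]
Unfold 4 (reflect across h@4): 32 holes -> [(0, 2), (0, 3), (0, 4), (0, 5), (1, 2), (1, 3), (1, 4), (1, 5), (2, 2), (2, 3), (2, 4), (2, 5), (3, 2), (3, 3), (3, 4), (3, 5), (4, 2), (4, 3), (4, 4), (4, 5), (5, 2), (5, 3), (5, 4), (5, 5), (6, 2), (6, 3), (6, 4), (6, 5), (7, 2), (7, 3), (7, 4), (7, 5)]
Unfold 5 (reflect across v@8): 64 holes -> [(0, 2), (0, 3), (0, 4), (0, 5), (0, 10), (0, 11), (0, 12), (0, 13), (1, 2), (1, 3), (1, 4), (1, 5), (1, 10), (1, 11), (1, 12), (1, 13), (2, 2), (2, 3), (2, 4), (2, 5), (2, 10), (2, 11), (2, 12), (2, 13), (3, 2), (3, 3), (3, 4), (3, 5), (3, 10), (3, 11), (3, 12), (3, 13), (4, 2), (4, 3), (4, 4), (4, 5), (4, 10), (4, 11), (4, 12), (4, 13), (5, 2), (5, 3), (5, 4), (5, 5), (5, 10), (5, 11), (5, 12), (5, 13), (6, 2), (6, 3), (6, 4), (6, 5), (6, 10), (6, 11), (6, 12), (6, 13), (7, 2), (7, 3), (7, 4), (7, 5), (7, 10), (7, 11), (7, 12), (7, 13)]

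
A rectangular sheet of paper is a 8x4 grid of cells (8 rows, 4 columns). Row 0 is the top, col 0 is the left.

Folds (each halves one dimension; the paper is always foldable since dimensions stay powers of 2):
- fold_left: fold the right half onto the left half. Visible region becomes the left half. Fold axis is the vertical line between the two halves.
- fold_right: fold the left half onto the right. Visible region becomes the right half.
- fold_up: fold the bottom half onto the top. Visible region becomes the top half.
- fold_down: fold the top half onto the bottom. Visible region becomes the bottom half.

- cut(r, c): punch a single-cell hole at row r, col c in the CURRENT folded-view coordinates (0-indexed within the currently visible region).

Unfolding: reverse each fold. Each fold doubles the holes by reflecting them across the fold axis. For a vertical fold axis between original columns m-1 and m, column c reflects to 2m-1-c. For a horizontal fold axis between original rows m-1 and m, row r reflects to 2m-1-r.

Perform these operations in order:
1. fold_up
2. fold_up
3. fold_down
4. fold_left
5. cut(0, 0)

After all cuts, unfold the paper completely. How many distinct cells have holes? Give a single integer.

Answer: 16

Derivation:
Op 1 fold_up: fold axis h@4; visible region now rows[0,4) x cols[0,4) = 4x4
Op 2 fold_up: fold axis h@2; visible region now rows[0,2) x cols[0,4) = 2x4
Op 3 fold_down: fold axis h@1; visible region now rows[1,2) x cols[0,4) = 1x4
Op 4 fold_left: fold axis v@2; visible region now rows[1,2) x cols[0,2) = 1x2
Op 5 cut(0, 0): punch at orig (1,0); cuts so far [(1, 0)]; region rows[1,2) x cols[0,2) = 1x2
Unfold 1 (reflect across v@2): 2 holes -> [(1, 0), (1, 3)]
Unfold 2 (reflect across h@1): 4 holes -> [(0, 0), (0, 3), (1, 0), (1, 3)]
Unfold 3 (reflect across h@2): 8 holes -> [(0, 0), (0, 3), (1, 0), (1, 3), (2, 0), (2, 3), (3, 0), (3, 3)]
Unfold 4 (reflect across h@4): 16 holes -> [(0, 0), (0, 3), (1, 0), (1, 3), (2, 0), (2, 3), (3, 0), (3, 3), (4, 0), (4, 3), (5, 0), (5, 3), (6, 0), (6, 3), (7, 0), (7, 3)]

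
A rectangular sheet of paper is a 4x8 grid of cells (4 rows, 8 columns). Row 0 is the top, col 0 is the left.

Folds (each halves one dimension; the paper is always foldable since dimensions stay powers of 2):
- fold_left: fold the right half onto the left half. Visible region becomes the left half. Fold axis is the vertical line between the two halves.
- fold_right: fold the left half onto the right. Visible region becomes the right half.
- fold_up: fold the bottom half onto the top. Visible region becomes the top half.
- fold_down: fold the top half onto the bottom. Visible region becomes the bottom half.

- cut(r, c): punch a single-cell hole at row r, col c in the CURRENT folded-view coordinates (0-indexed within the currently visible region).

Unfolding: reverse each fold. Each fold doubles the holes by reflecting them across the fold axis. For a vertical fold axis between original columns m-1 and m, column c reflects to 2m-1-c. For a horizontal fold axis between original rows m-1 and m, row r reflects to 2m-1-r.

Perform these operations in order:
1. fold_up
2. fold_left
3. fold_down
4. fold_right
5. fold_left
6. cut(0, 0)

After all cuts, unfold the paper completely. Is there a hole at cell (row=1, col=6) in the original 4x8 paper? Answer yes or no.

Answer: yes

Derivation:
Op 1 fold_up: fold axis h@2; visible region now rows[0,2) x cols[0,8) = 2x8
Op 2 fold_left: fold axis v@4; visible region now rows[0,2) x cols[0,4) = 2x4
Op 3 fold_down: fold axis h@1; visible region now rows[1,2) x cols[0,4) = 1x4
Op 4 fold_right: fold axis v@2; visible region now rows[1,2) x cols[2,4) = 1x2
Op 5 fold_left: fold axis v@3; visible region now rows[1,2) x cols[2,3) = 1x1
Op 6 cut(0, 0): punch at orig (1,2); cuts so far [(1, 2)]; region rows[1,2) x cols[2,3) = 1x1
Unfold 1 (reflect across v@3): 2 holes -> [(1, 2), (1, 3)]
Unfold 2 (reflect across v@2): 4 holes -> [(1, 0), (1, 1), (1, 2), (1, 3)]
Unfold 3 (reflect across h@1): 8 holes -> [(0, 0), (0, 1), (0, 2), (0, 3), (1, 0), (1, 1), (1, 2), (1, 3)]
Unfold 4 (reflect across v@4): 16 holes -> [(0, 0), (0, 1), (0, 2), (0, 3), (0, 4), (0, 5), (0, 6), (0, 7), (1, 0), (1, 1), (1, 2), (1, 3), (1, 4), (1, 5), (1, 6), (1, 7)]
Unfold 5 (reflect across h@2): 32 holes -> [(0, 0), (0, 1), (0, 2), (0, 3), (0, 4), (0, 5), (0, 6), (0, 7), (1, 0), (1, 1), (1, 2), (1, 3), (1, 4), (1, 5), (1, 6), (1, 7), (2, 0), (2, 1), (2, 2), (2, 3), (2, 4), (2, 5), (2, 6), (2, 7), (3, 0), (3, 1), (3, 2), (3, 3), (3, 4), (3, 5), (3, 6), (3, 7)]
Holes: [(0, 0), (0, 1), (0, 2), (0, 3), (0, 4), (0, 5), (0, 6), (0, 7), (1, 0), (1, 1), (1, 2), (1, 3), (1, 4), (1, 5), (1, 6), (1, 7), (2, 0), (2, 1), (2, 2), (2, 3), (2, 4), (2, 5), (2, 6), (2, 7), (3, 0), (3, 1), (3, 2), (3, 3), (3, 4), (3, 5), (3, 6), (3, 7)]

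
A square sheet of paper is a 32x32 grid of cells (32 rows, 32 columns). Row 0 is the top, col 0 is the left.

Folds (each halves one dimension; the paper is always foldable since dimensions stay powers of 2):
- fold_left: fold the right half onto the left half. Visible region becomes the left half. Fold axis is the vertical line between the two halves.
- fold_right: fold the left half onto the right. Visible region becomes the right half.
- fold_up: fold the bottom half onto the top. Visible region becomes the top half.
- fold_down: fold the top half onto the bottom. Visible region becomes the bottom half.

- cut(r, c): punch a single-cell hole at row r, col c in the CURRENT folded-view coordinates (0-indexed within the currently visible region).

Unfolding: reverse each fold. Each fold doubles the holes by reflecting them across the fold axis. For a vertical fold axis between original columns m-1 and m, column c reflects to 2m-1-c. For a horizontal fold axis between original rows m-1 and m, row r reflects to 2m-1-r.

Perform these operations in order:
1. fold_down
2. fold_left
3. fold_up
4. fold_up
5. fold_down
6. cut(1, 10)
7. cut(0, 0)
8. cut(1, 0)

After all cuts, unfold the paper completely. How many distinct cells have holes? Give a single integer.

Answer: 96

Derivation:
Op 1 fold_down: fold axis h@16; visible region now rows[16,32) x cols[0,32) = 16x32
Op 2 fold_left: fold axis v@16; visible region now rows[16,32) x cols[0,16) = 16x16
Op 3 fold_up: fold axis h@24; visible region now rows[16,24) x cols[0,16) = 8x16
Op 4 fold_up: fold axis h@20; visible region now rows[16,20) x cols[0,16) = 4x16
Op 5 fold_down: fold axis h@18; visible region now rows[18,20) x cols[0,16) = 2x16
Op 6 cut(1, 10): punch at orig (19,10); cuts so far [(19, 10)]; region rows[18,20) x cols[0,16) = 2x16
Op 7 cut(0, 0): punch at orig (18,0); cuts so far [(18, 0), (19, 10)]; region rows[18,20) x cols[0,16) = 2x16
Op 8 cut(1, 0): punch at orig (19,0); cuts so far [(18, 0), (19, 0), (19, 10)]; region rows[18,20) x cols[0,16) = 2x16
Unfold 1 (reflect across h@18): 6 holes -> [(16, 0), (16, 10), (17, 0), (18, 0), (19, 0), (19, 10)]
Unfold 2 (reflect across h@20): 12 holes -> [(16, 0), (16, 10), (17, 0), (18, 0), (19, 0), (19, 10), (20, 0), (20, 10), (21, 0), (22, 0), (23, 0), (23, 10)]
Unfold 3 (reflect across h@24): 24 holes -> [(16, 0), (16, 10), (17, 0), (18, 0), (19, 0), (19, 10), (20, 0), (20, 10), (21, 0), (22, 0), (23, 0), (23, 10), (24, 0), (24, 10), (25, 0), (26, 0), (27, 0), (27, 10), (28, 0), (28, 10), (29, 0), (30, 0), (31, 0), (31, 10)]
Unfold 4 (reflect across v@16): 48 holes -> [(16, 0), (16, 10), (16, 21), (16, 31), (17, 0), (17, 31), (18, 0), (18, 31), (19, 0), (19, 10), (19, 21), (19, 31), (20, 0), (20, 10), (20, 21), (20, 31), (21, 0), (21, 31), (22, 0), (22, 31), (23, 0), (23, 10), (23, 21), (23, 31), (24, 0), (24, 10), (24, 21), (24, 31), (25, 0), (25, 31), (26, 0), (26, 31), (27, 0), (27, 10), (27, 21), (27, 31), (28, 0), (28, 10), (28, 21), (28, 31), (29, 0), (29, 31), (30, 0), (30, 31), (31, 0), (31, 10), (31, 21), (31, 31)]
Unfold 5 (reflect across h@16): 96 holes -> [(0, 0), (0, 10), (0, 21), (0, 31), (1, 0), (1, 31), (2, 0), (2, 31), (3, 0), (3, 10), (3, 21), (3, 31), (4, 0), (4, 10), (4, 21), (4, 31), (5, 0), (5, 31), (6, 0), (6, 31), (7, 0), (7, 10), (7, 21), (7, 31), (8, 0), (8, 10), (8, 21), (8, 31), (9, 0), (9, 31), (10, 0), (10, 31), (11, 0), (11, 10), (11, 21), (11, 31), (12, 0), (12, 10), (12, 21), (12, 31), (13, 0), (13, 31), (14, 0), (14, 31), (15, 0), (15, 10), (15, 21), (15, 31), (16, 0), (16, 10), (16, 21), (16, 31), (17, 0), (17, 31), (18, 0), (18, 31), (19, 0), (19, 10), (19, 21), (19, 31), (20, 0), (20, 10), (20, 21), (20, 31), (21, 0), (21, 31), (22, 0), (22, 31), (23, 0), (23, 10), (23, 21), (23, 31), (24, 0), (24, 10), (24, 21), (24, 31), (25, 0), (25, 31), (26, 0), (26, 31), (27, 0), (27, 10), (27, 21), (27, 31), (28, 0), (28, 10), (28, 21), (28, 31), (29, 0), (29, 31), (30, 0), (30, 31), (31, 0), (31, 10), (31, 21), (31, 31)]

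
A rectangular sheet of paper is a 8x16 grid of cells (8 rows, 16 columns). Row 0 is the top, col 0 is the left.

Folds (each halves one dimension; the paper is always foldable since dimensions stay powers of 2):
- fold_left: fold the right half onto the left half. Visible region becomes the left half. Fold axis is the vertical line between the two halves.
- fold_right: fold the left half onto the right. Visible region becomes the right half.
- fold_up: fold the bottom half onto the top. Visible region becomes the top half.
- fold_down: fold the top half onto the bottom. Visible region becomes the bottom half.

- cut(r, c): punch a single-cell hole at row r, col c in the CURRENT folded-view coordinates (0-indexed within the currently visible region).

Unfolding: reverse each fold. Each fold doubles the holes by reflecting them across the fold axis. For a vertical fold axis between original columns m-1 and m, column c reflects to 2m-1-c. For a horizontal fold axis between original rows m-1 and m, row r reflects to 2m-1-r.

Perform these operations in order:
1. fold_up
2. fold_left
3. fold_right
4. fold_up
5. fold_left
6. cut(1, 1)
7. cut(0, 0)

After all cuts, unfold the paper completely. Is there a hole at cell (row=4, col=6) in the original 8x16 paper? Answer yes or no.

Answer: no

Derivation:
Op 1 fold_up: fold axis h@4; visible region now rows[0,4) x cols[0,16) = 4x16
Op 2 fold_left: fold axis v@8; visible region now rows[0,4) x cols[0,8) = 4x8
Op 3 fold_right: fold axis v@4; visible region now rows[0,4) x cols[4,8) = 4x4
Op 4 fold_up: fold axis h@2; visible region now rows[0,2) x cols[4,8) = 2x4
Op 5 fold_left: fold axis v@6; visible region now rows[0,2) x cols[4,6) = 2x2
Op 6 cut(1, 1): punch at orig (1,5); cuts so far [(1, 5)]; region rows[0,2) x cols[4,6) = 2x2
Op 7 cut(0, 0): punch at orig (0,4); cuts so far [(0, 4), (1, 5)]; region rows[0,2) x cols[4,6) = 2x2
Unfold 1 (reflect across v@6): 4 holes -> [(0, 4), (0, 7), (1, 5), (1, 6)]
Unfold 2 (reflect across h@2): 8 holes -> [(0, 4), (0, 7), (1, 5), (1, 6), (2, 5), (2, 6), (3, 4), (3, 7)]
Unfold 3 (reflect across v@4): 16 holes -> [(0, 0), (0, 3), (0, 4), (0, 7), (1, 1), (1, 2), (1, 5), (1, 6), (2, 1), (2, 2), (2, 5), (2, 6), (3, 0), (3, 3), (3, 4), (3, 7)]
Unfold 4 (reflect across v@8): 32 holes -> [(0, 0), (0, 3), (0, 4), (0, 7), (0, 8), (0, 11), (0, 12), (0, 15), (1, 1), (1, 2), (1, 5), (1, 6), (1, 9), (1, 10), (1, 13), (1, 14), (2, 1), (2, 2), (2, 5), (2, 6), (2, 9), (2, 10), (2, 13), (2, 14), (3, 0), (3, 3), (3, 4), (3, 7), (3, 8), (3, 11), (3, 12), (3, 15)]
Unfold 5 (reflect across h@4): 64 holes -> [(0, 0), (0, 3), (0, 4), (0, 7), (0, 8), (0, 11), (0, 12), (0, 15), (1, 1), (1, 2), (1, 5), (1, 6), (1, 9), (1, 10), (1, 13), (1, 14), (2, 1), (2, 2), (2, 5), (2, 6), (2, 9), (2, 10), (2, 13), (2, 14), (3, 0), (3, 3), (3, 4), (3, 7), (3, 8), (3, 11), (3, 12), (3, 15), (4, 0), (4, 3), (4, 4), (4, 7), (4, 8), (4, 11), (4, 12), (4, 15), (5, 1), (5, 2), (5, 5), (5, 6), (5, 9), (5, 10), (5, 13), (5, 14), (6, 1), (6, 2), (6, 5), (6, 6), (6, 9), (6, 10), (6, 13), (6, 14), (7, 0), (7, 3), (7, 4), (7, 7), (7, 8), (7, 11), (7, 12), (7, 15)]
Holes: [(0, 0), (0, 3), (0, 4), (0, 7), (0, 8), (0, 11), (0, 12), (0, 15), (1, 1), (1, 2), (1, 5), (1, 6), (1, 9), (1, 10), (1, 13), (1, 14), (2, 1), (2, 2), (2, 5), (2, 6), (2, 9), (2, 10), (2, 13), (2, 14), (3, 0), (3, 3), (3, 4), (3, 7), (3, 8), (3, 11), (3, 12), (3, 15), (4, 0), (4, 3), (4, 4), (4, 7), (4, 8), (4, 11), (4, 12), (4, 15), (5, 1), (5, 2), (5, 5), (5, 6), (5, 9), (5, 10), (5, 13), (5, 14), (6, 1), (6, 2), (6, 5), (6, 6), (6, 9), (6, 10), (6, 13), (6, 14), (7, 0), (7, 3), (7, 4), (7, 7), (7, 8), (7, 11), (7, 12), (7, 15)]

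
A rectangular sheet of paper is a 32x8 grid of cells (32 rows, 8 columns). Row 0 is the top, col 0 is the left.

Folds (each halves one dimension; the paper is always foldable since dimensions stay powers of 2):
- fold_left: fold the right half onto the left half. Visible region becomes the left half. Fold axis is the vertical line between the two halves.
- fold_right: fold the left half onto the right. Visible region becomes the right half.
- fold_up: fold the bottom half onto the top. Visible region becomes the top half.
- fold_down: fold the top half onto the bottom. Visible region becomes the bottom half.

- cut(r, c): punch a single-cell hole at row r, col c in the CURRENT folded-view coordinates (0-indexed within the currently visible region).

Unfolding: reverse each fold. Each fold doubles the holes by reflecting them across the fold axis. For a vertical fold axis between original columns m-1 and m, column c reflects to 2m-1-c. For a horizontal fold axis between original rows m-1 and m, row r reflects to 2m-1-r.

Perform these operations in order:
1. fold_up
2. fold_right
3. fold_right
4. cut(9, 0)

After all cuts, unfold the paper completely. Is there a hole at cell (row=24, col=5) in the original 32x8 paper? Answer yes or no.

Answer: no

Derivation:
Op 1 fold_up: fold axis h@16; visible region now rows[0,16) x cols[0,8) = 16x8
Op 2 fold_right: fold axis v@4; visible region now rows[0,16) x cols[4,8) = 16x4
Op 3 fold_right: fold axis v@6; visible region now rows[0,16) x cols[6,8) = 16x2
Op 4 cut(9, 0): punch at orig (9,6); cuts so far [(9, 6)]; region rows[0,16) x cols[6,8) = 16x2
Unfold 1 (reflect across v@6): 2 holes -> [(9, 5), (9, 6)]
Unfold 2 (reflect across v@4): 4 holes -> [(9, 1), (9, 2), (9, 5), (9, 6)]
Unfold 3 (reflect across h@16): 8 holes -> [(9, 1), (9, 2), (9, 5), (9, 6), (22, 1), (22, 2), (22, 5), (22, 6)]
Holes: [(9, 1), (9, 2), (9, 5), (9, 6), (22, 1), (22, 2), (22, 5), (22, 6)]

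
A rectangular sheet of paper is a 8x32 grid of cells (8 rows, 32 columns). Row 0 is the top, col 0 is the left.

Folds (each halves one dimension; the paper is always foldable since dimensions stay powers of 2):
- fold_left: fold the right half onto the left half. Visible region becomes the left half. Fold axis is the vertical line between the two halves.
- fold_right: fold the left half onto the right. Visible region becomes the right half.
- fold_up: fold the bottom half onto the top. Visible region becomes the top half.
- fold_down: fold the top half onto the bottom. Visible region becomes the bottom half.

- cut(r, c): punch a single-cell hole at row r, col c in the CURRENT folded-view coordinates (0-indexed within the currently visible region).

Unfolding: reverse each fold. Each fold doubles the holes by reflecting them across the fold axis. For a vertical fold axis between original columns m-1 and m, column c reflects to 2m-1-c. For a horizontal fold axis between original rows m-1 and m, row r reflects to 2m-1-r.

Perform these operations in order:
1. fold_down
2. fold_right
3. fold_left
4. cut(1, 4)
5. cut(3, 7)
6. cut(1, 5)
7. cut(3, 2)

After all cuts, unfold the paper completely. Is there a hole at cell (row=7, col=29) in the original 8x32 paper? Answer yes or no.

Answer: yes

Derivation:
Op 1 fold_down: fold axis h@4; visible region now rows[4,8) x cols[0,32) = 4x32
Op 2 fold_right: fold axis v@16; visible region now rows[4,8) x cols[16,32) = 4x16
Op 3 fold_left: fold axis v@24; visible region now rows[4,8) x cols[16,24) = 4x8
Op 4 cut(1, 4): punch at orig (5,20); cuts so far [(5, 20)]; region rows[4,8) x cols[16,24) = 4x8
Op 5 cut(3, 7): punch at orig (7,23); cuts so far [(5, 20), (7, 23)]; region rows[4,8) x cols[16,24) = 4x8
Op 6 cut(1, 5): punch at orig (5,21); cuts so far [(5, 20), (5, 21), (7, 23)]; region rows[4,8) x cols[16,24) = 4x8
Op 7 cut(3, 2): punch at orig (7,18); cuts so far [(5, 20), (5, 21), (7, 18), (7, 23)]; region rows[4,8) x cols[16,24) = 4x8
Unfold 1 (reflect across v@24): 8 holes -> [(5, 20), (5, 21), (5, 26), (5, 27), (7, 18), (7, 23), (7, 24), (7, 29)]
Unfold 2 (reflect across v@16): 16 holes -> [(5, 4), (5, 5), (5, 10), (5, 11), (5, 20), (5, 21), (5, 26), (5, 27), (7, 2), (7, 7), (7, 8), (7, 13), (7, 18), (7, 23), (7, 24), (7, 29)]
Unfold 3 (reflect across h@4): 32 holes -> [(0, 2), (0, 7), (0, 8), (0, 13), (0, 18), (0, 23), (0, 24), (0, 29), (2, 4), (2, 5), (2, 10), (2, 11), (2, 20), (2, 21), (2, 26), (2, 27), (5, 4), (5, 5), (5, 10), (5, 11), (5, 20), (5, 21), (5, 26), (5, 27), (7, 2), (7, 7), (7, 8), (7, 13), (7, 18), (7, 23), (7, 24), (7, 29)]
Holes: [(0, 2), (0, 7), (0, 8), (0, 13), (0, 18), (0, 23), (0, 24), (0, 29), (2, 4), (2, 5), (2, 10), (2, 11), (2, 20), (2, 21), (2, 26), (2, 27), (5, 4), (5, 5), (5, 10), (5, 11), (5, 20), (5, 21), (5, 26), (5, 27), (7, 2), (7, 7), (7, 8), (7, 13), (7, 18), (7, 23), (7, 24), (7, 29)]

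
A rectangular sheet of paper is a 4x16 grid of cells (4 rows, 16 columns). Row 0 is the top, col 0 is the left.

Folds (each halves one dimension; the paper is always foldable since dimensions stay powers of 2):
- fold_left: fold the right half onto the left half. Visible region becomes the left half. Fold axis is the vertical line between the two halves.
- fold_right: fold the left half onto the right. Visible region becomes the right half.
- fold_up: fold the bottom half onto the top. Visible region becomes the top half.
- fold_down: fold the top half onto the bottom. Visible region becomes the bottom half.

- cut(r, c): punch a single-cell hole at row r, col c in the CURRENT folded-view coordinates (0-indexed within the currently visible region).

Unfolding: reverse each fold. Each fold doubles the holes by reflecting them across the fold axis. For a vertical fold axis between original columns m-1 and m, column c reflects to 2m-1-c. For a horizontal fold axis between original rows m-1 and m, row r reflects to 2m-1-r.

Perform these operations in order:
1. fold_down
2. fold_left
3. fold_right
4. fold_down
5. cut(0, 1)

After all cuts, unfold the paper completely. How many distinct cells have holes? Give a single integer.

Answer: 16

Derivation:
Op 1 fold_down: fold axis h@2; visible region now rows[2,4) x cols[0,16) = 2x16
Op 2 fold_left: fold axis v@8; visible region now rows[2,4) x cols[0,8) = 2x8
Op 3 fold_right: fold axis v@4; visible region now rows[2,4) x cols[4,8) = 2x4
Op 4 fold_down: fold axis h@3; visible region now rows[3,4) x cols[4,8) = 1x4
Op 5 cut(0, 1): punch at orig (3,5); cuts so far [(3, 5)]; region rows[3,4) x cols[4,8) = 1x4
Unfold 1 (reflect across h@3): 2 holes -> [(2, 5), (3, 5)]
Unfold 2 (reflect across v@4): 4 holes -> [(2, 2), (2, 5), (3, 2), (3, 5)]
Unfold 3 (reflect across v@8): 8 holes -> [(2, 2), (2, 5), (2, 10), (2, 13), (3, 2), (3, 5), (3, 10), (3, 13)]
Unfold 4 (reflect across h@2): 16 holes -> [(0, 2), (0, 5), (0, 10), (0, 13), (1, 2), (1, 5), (1, 10), (1, 13), (2, 2), (2, 5), (2, 10), (2, 13), (3, 2), (3, 5), (3, 10), (3, 13)]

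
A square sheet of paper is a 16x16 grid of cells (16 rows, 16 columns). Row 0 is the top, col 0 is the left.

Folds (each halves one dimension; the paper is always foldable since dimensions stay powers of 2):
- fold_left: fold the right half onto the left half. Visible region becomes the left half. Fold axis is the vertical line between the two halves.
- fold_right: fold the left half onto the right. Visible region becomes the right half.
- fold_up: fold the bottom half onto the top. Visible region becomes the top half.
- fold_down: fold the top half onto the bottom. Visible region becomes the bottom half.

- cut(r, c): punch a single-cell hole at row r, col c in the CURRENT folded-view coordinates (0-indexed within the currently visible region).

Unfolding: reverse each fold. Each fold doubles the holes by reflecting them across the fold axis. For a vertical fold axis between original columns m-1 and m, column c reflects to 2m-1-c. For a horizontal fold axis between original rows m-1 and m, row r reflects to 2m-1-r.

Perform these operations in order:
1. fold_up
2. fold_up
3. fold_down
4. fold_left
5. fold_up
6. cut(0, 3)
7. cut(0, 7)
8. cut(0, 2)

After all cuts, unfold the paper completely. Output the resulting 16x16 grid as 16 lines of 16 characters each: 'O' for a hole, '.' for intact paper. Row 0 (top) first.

Op 1 fold_up: fold axis h@8; visible region now rows[0,8) x cols[0,16) = 8x16
Op 2 fold_up: fold axis h@4; visible region now rows[0,4) x cols[0,16) = 4x16
Op 3 fold_down: fold axis h@2; visible region now rows[2,4) x cols[0,16) = 2x16
Op 4 fold_left: fold axis v@8; visible region now rows[2,4) x cols[0,8) = 2x8
Op 5 fold_up: fold axis h@3; visible region now rows[2,3) x cols[0,8) = 1x8
Op 6 cut(0, 3): punch at orig (2,3); cuts so far [(2, 3)]; region rows[2,3) x cols[0,8) = 1x8
Op 7 cut(0, 7): punch at orig (2,7); cuts so far [(2, 3), (2, 7)]; region rows[2,3) x cols[0,8) = 1x8
Op 8 cut(0, 2): punch at orig (2,2); cuts so far [(2, 2), (2, 3), (2, 7)]; region rows[2,3) x cols[0,8) = 1x8
Unfold 1 (reflect across h@3): 6 holes -> [(2, 2), (2, 3), (2, 7), (3, 2), (3, 3), (3, 7)]
Unfold 2 (reflect across v@8): 12 holes -> [(2, 2), (2, 3), (2, 7), (2, 8), (2, 12), (2, 13), (3, 2), (3, 3), (3, 7), (3, 8), (3, 12), (3, 13)]
Unfold 3 (reflect across h@2): 24 holes -> [(0, 2), (0, 3), (0, 7), (0, 8), (0, 12), (0, 13), (1, 2), (1, 3), (1, 7), (1, 8), (1, 12), (1, 13), (2, 2), (2, 3), (2, 7), (2, 8), (2, 12), (2, 13), (3, 2), (3, 3), (3, 7), (3, 8), (3, 12), (3, 13)]
Unfold 4 (reflect across h@4): 48 holes -> [(0, 2), (0, 3), (0, 7), (0, 8), (0, 12), (0, 13), (1, 2), (1, 3), (1, 7), (1, 8), (1, 12), (1, 13), (2, 2), (2, 3), (2, 7), (2, 8), (2, 12), (2, 13), (3, 2), (3, 3), (3, 7), (3, 8), (3, 12), (3, 13), (4, 2), (4, 3), (4, 7), (4, 8), (4, 12), (4, 13), (5, 2), (5, 3), (5, 7), (5, 8), (5, 12), (5, 13), (6, 2), (6, 3), (6, 7), (6, 8), (6, 12), (6, 13), (7, 2), (7, 3), (7, 7), (7, 8), (7, 12), (7, 13)]
Unfold 5 (reflect across h@8): 96 holes -> [(0, 2), (0, 3), (0, 7), (0, 8), (0, 12), (0, 13), (1, 2), (1, 3), (1, 7), (1, 8), (1, 12), (1, 13), (2, 2), (2, 3), (2, 7), (2, 8), (2, 12), (2, 13), (3, 2), (3, 3), (3, 7), (3, 8), (3, 12), (3, 13), (4, 2), (4, 3), (4, 7), (4, 8), (4, 12), (4, 13), (5, 2), (5, 3), (5, 7), (5, 8), (5, 12), (5, 13), (6, 2), (6, 3), (6, 7), (6, 8), (6, 12), (6, 13), (7, 2), (7, 3), (7, 7), (7, 8), (7, 12), (7, 13), (8, 2), (8, 3), (8, 7), (8, 8), (8, 12), (8, 13), (9, 2), (9, 3), (9, 7), (9, 8), (9, 12), (9, 13), (10, 2), (10, 3), (10, 7), (10, 8), (10, 12), (10, 13), (11, 2), (11, 3), (11, 7), (11, 8), (11, 12), (11, 13), (12, 2), (12, 3), (12, 7), (12, 8), (12, 12), (12, 13), (13, 2), (13, 3), (13, 7), (13, 8), (13, 12), (13, 13), (14, 2), (14, 3), (14, 7), (14, 8), (14, 12), (14, 13), (15, 2), (15, 3), (15, 7), (15, 8), (15, 12), (15, 13)]

Answer: ..OO...OO...OO..
..OO...OO...OO..
..OO...OO...OO..
..OO...OO...OO..
..OO...OO...OO..
..OO...OO...OO..
..OO...OO...OO..
..OO...OO...OO..
..OO...OO...OO..
..OO...OO...OO..
..OO...OO...OO..
..OO...OO...OO..
..OO...OO...OO..
..OO...OO...OO..
..OO...OO...OO..
..OO...OO...OO..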